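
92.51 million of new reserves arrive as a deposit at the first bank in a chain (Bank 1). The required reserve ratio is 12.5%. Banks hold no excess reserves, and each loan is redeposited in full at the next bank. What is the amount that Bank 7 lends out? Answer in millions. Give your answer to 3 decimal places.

Each bank lends a fraction (1 − rr) = 0.8750 of the deposit it receives, so Bank 7 receives 92.51·0.8750^6 and lends 92.51·0.8750^7 ≈ 36.3283 million.

36.328 million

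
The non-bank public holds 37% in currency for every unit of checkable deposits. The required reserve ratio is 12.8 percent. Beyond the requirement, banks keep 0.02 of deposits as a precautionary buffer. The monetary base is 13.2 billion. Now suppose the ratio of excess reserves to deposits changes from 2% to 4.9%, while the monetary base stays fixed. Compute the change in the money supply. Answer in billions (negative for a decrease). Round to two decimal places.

Initially m₁ = (1 + 0.37) / (0.128 + 0.02 + 0.37) ≈ 2.64479, so M₁ = 2.64479 × 13.2 ≈ 34.9112 billion.
After the change m₂ = (1 + 0.37) / (0.128 + 0.049 + 0.37) ≈ 2.50457, so M₂ = 2.50457 × 13.2 ≈ 33.0603 billion.
ΔM = M₂ − M₁ = 33.0603 − 34.9112 = -1.8509 billion.

-1.85 billion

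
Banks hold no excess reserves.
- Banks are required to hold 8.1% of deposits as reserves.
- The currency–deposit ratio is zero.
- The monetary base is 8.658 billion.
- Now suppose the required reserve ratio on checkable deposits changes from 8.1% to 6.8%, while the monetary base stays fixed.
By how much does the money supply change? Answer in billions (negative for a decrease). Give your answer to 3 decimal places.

Initially m₁ = 1 / (0.081) ≈ 12.34568, so M₁ = 12.34568 × 8.658 ≈ 106.8889 billion.
After the change m₂ = 1 / (0.068) ≈ 14.70588, so M₂ = 14.70588 × 8.658 ≈ 127.3235 billion.
ΔM = M₂ − M₁ = 127.3235 − 106.8889 = 20.4346 billion.

20.435 billion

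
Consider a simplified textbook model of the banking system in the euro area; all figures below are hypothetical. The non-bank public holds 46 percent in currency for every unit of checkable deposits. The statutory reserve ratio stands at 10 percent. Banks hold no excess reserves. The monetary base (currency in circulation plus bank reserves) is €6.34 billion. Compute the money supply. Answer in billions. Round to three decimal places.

The money multiplier is m = (1 + c) / (rr + c) = (1 + 0.46) / (0.1 + 0.46) ≈ 2.60714.
So M = m × MB = 2.60714 × 6.34 ≈ 16.5293 billion.

€16.529 billion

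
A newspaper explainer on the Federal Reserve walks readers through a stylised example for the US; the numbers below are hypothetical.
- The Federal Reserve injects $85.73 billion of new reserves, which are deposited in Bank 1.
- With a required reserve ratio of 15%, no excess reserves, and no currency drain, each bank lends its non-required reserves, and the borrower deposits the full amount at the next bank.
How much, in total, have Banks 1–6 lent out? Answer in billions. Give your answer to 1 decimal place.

$302.6 billion

Bank i lends (1 − rr)^i of the original deposit: Bank 1 lends 85.73·0.8500 = 72.8705, Bank 2 lends 85.73·0.8500² ≈ 61.9399, and so on.
Summing a geometric series: total = 85.73·[0.8500·(1 − 0.8500^6) / (1 − 0.8500)] ≈ 302.5828 billion.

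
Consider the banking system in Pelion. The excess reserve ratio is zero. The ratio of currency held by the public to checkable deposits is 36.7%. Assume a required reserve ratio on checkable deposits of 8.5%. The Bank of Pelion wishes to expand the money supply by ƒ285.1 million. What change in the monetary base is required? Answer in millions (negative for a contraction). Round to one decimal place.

The money multiplier is m = (1 + c) / (rr + c) = (1 + 0.367) / (0.085 + 0.367) ≈ 3.02434.
ΔMB = ΔM / m = (+285.1) / 3.02434 ≈ 94.2685 million.

ƒ94.3 million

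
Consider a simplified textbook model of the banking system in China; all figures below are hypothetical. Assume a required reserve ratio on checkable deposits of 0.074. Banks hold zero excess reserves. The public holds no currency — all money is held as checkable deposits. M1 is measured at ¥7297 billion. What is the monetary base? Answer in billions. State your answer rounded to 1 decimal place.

¥540.0 billion

With no currency drain and no excess reserves, the money multiplier is m = 1/rr = 1/0.074 ≈ 13.513514.
The monetary base is MB = M / m = 7297 / 13.513514 ≈ 539.978 billion.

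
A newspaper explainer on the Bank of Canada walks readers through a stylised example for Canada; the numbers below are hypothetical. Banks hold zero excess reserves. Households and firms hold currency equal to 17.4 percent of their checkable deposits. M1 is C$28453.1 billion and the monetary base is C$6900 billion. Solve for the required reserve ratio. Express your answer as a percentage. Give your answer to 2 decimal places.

11.07%

Using m = M/MB = 28453.1/6900 ≈ 4.123638. Since m = (1 + c)/(c + rr + e), the denominator satisfies c + rr + e = (1 + c)/m = (1 + 0.174) / 4.123638 ≈ 0.284700.
With c = 0.174 and e = 0, the required reserve ratio is 0.284700 − 0.174 − 0 = 0.1107.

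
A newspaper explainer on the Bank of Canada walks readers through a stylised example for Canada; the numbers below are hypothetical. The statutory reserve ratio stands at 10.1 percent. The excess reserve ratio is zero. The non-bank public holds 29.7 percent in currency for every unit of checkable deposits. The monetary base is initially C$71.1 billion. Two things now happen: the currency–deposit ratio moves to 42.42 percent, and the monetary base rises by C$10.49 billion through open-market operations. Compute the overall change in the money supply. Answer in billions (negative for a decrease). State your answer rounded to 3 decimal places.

-10.450 billion

Before: m₁ = (1 + 0.297) / (0.101 + 0.297) ≈ 3.258794, MB₁ = 71.1, so M₁ = 3.258794 × 71.1 ≈ 231.7003 billion.
After: m₂ = (1 + 0.4242) / (0.101 + 0.4242) ≈ 2.711729, MB₂ = 71.1 + 10.49 = 81.59, so M₂ = 2.711729 × 81.59 ≈ 221.25 billion.
ΔM = M₂ − M₁ = 221.25 − 231.7003 = -10.4503 billion.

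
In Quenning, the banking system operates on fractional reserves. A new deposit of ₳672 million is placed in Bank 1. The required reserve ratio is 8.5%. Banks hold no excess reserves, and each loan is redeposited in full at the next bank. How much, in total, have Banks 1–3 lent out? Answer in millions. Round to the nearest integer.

Bank i lends (1 − rr)^i of the original deposit: Bank 1 lends 672·0.9150 = 614.8800, Bank 2 lends 672·0.9150² = 562.6152, and so on.
Summing a geometric series: total = 672·[0.9150·(1 − 0.9150^3) / (1 − 0.9150)] ≈ 1692.2881 million.

₳1692 million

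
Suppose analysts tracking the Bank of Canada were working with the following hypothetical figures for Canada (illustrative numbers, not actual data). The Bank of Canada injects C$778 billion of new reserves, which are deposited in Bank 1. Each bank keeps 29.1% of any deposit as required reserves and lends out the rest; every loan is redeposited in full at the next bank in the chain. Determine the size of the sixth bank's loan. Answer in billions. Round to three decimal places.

C$98.823 billion

Each bank lends a fraction (1 − rr) = 0.7090 of the deposit it receives, so Bank 6 receives 778·0.7090^5 and lends 778·0.7090^6 ≈ 98.8228 billion.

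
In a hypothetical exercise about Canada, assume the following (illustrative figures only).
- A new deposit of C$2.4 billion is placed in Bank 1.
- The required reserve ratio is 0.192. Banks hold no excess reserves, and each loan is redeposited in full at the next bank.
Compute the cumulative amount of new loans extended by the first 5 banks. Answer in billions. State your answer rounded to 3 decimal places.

Bank i lends (1 − rr)^i of the original deposit: Bank 1 lends 2.4·0.8080 = 1.9392, Bank 2 lends 2.4·0.8080² ≈ 1.5669, and so on.
Summing a geometric series: total = 2.4·[0.8080·(1 − 0.8080^5) / (1 − 0.8080)] ≈ 6.6216 billion.

C$6.622 billion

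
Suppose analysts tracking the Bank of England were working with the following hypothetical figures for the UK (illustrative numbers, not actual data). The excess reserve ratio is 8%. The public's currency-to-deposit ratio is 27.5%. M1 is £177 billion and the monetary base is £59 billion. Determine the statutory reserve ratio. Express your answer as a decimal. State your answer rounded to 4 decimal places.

0.0700

Using m = M/MB = 177/59 = 3.000000. Since m = (1 + c)/(c + rr + e), the denominator satisfies c + rr + e = (1 + c)/m = (1 + 0.275) / 3.000000 = 0.425000.
With c = 0.275 and e = 0.08, the statutory reserve ratio is 0.425000 − 0.275 − 0.08 = 0.07.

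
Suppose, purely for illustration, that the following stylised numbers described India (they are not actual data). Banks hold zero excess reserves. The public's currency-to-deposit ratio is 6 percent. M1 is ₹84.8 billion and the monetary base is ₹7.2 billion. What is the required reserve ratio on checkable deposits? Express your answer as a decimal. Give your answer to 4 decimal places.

Using m = M/MB = 84.8/7.2 ≈ 11.777778. Since m = (1 + c)/(c + rr + e), the denominator satisfies c + rr + e = (1 + c)/m = (1 + 0.06) / 11.777778 ≈ 0.090000.
With c = 0.06 and e = 0, the required reserve ratio on checkable deposits is 0.090000 − 0.06 − 0 = 0.03.

0.0300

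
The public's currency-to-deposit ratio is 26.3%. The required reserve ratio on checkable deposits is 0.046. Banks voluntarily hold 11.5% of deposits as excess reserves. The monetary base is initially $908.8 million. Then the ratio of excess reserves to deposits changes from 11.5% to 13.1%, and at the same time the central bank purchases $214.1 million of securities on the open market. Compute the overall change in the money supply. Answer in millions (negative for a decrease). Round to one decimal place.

$516.1 million

Before: m₁ = (1 + 0.263) / (0.046 + 0.115 + 0.263) ≈ 2.978774, MB₁ = 908.8, so M₁ = 2.978774 × 908.8 ≈ 2707.1098 million.
After: m₂ = (1 + 0.263) / (0.046 + 0.131 + 0.263) ≈ 2.870455, MB₂ = 908.8 + 214.1 = 1122.9, so M₂ = 2.870455 × 1122.9 ≈ 3223.2339 million.
ΔM = M₂ − M₁ = 3223.2339 − 2707.1098 = 516.1241 million.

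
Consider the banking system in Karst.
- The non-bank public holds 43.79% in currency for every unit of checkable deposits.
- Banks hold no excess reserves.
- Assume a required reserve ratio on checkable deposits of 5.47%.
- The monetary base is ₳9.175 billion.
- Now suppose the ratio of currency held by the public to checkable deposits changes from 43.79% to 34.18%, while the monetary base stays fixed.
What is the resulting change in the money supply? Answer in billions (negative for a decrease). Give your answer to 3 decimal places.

Initially m₁ = (1 + 0.4379) / (0.0547 + 0.4379) ≈ 2.91900, so M₁ = 2.91900 × 9.175 ≈ 26.7818 billion.
After the change m₂ = (1 + 0.3418) / (0.0547 + 0.3418) ≈ 3.38411, so M₂ = 3.38411 × 9.175 ≈ 31.0492 billion.
ΔM = M₂ − M₁ = 31.0492 − 26.7818 = 4.2674 billion.

₳4.267 billion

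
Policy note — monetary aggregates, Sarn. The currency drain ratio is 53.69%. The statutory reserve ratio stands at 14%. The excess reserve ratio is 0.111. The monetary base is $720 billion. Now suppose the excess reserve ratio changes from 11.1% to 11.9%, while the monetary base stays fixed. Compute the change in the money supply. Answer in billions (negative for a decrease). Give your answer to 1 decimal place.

-14.1 billion

Initially m₁ = (1 + 0.5369) / (0.14 + 0.111 + 0.5369) ≈ 1.95063, so M₁ = 1.95063 × 720 = 1404.4536 billion.
After the change m₂ = (1 + 0.5369) / (0.14 + 0.119 + 0.5369) ≈ 1.93102, so M₂ = 1.93102 × 720 = 1390.3344 billion.
ΔM = M₂ − M₁ = 1390.3344 − 1404.4536 = -14.1192 billion.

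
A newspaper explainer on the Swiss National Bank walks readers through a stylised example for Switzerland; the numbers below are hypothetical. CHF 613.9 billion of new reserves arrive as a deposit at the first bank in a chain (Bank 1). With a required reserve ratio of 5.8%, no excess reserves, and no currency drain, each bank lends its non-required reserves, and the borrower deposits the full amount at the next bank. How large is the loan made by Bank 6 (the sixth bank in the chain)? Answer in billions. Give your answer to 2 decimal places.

CHF 428.95 billion

Each bank lends a fraction (1 − rr) = 0.9420 of the deposit it receives, so Bank 6 receives 613.9·0.9420^5 and lends 613.9·0.9420^6 ≈ 428.9464 billion.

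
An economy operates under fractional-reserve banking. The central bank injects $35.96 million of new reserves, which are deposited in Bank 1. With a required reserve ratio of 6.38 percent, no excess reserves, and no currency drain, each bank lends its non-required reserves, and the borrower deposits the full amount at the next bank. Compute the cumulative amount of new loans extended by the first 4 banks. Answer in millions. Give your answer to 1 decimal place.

Bank i lends (1 − rr)^i of the original deposit: Bank 1 lends 35.96·0.9362 ≈ 33.6658, Bank 2 lends 35.96·0.9362² ≈ 31.5179, and so on.
Summing a geometric series: total = 35.96·[0.9362·(1 − 0.9362^4) / (1 − 0.9362)] ≈ 122.3152 million.

$122.3 million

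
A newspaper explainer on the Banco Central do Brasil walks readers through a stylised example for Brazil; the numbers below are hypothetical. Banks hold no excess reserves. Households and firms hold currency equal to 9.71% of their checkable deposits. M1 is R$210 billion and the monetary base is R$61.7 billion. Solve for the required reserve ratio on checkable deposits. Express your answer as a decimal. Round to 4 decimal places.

Using m = M/MB = 210/61.7 ≈ 3.403566. Since m = (1 + c)/(c + rr + e), the denominator satisfies c + rr + e = (1 + c)/m = (1 + 0.0971) / 3.403566 ≈ 0.322338.
With c = 0.0971 and e = 0, the required reserve ratio on checkable deposits is 0.322338 − 0.0971 − 0 = 0.225238.

0.2252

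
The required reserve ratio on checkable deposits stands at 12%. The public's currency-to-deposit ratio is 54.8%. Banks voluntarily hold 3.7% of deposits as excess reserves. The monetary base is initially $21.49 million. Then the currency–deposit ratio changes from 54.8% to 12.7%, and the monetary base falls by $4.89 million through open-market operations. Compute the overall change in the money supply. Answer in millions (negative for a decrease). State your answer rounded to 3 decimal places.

$18.687 million

Before: m₁ = (1 + 0.548) / (0.12 + 0.037 + 0.548) ≈ 2.195745, MB₁ = 21.49, so M₁ = 2.195745 × 21.49 ≈ 47.1866 million.
After: m₂ = (1 + 0.127) / (0.12 + 0.037 + 0.127) ≈ 3.968310, MB₂ = 21.49 − 4.89 = 16.6, so M₂ = 3.968310 × 16.6 ≈ 65.8739 million.
ΔM = M₂ − M₁ = 65.8739 − 47.1866 = 18.6873 million.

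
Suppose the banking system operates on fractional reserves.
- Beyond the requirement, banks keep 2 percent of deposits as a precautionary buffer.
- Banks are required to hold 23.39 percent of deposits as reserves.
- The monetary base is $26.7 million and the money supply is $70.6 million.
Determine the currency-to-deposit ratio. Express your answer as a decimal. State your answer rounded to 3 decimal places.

Using m = M/MB = 70.6/26.7 ≈ 2.644195. From m = (1 + c)/(c + rr + e), rearranging gives 1 + c = m·(c + rr + e), so c·(1 − m) = m·(rr + e) − 1.
Hence c = [m·(rr + e) − 1]/(1 − m) = [2.644195 × (0.2339 + 0.02) − 1] / (1 − 2.644195) ≈ 0.199878.

0.200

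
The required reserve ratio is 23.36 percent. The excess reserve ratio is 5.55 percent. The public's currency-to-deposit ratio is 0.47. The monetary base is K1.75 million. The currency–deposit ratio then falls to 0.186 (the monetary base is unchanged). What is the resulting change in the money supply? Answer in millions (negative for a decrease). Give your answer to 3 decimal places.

K0.980 million

Initially m₁ = (1 + 0.47) / (0.2336 + 0.0555 + 0.47) ≈ 1.93650, so M₁ = 1.93650 × 1.75 ≈ 3.3889 million.
After the change m₂ = (1 + 0.186) / (0.2336 + 0.0555 + 0.186) ≈ 2.49632, so M₂ = 2.49632 × 1.75 ≈ 4.3686 million.
ΔM = M₂ − M₁ = 4.3686 − 3.3889 = 0.9797 million.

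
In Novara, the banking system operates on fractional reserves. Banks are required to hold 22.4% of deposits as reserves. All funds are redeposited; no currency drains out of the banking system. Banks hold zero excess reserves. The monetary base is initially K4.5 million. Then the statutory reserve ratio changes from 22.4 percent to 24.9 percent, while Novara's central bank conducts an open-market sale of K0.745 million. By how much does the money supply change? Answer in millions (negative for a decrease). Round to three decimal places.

-5.009 million

Before: m₁ = 1 / (0.224) ≈ 4.46429, MB₁ = 4.5, so M₁ = 4.46429 × 4.5 ≈ 20.0893 million.
After: m₂ = 1 / (0.249) ≈ 4.01606, MB₂ = 4.5 − 0.745 = 3.755, so M₂ = 4.01606 × 3.755 ≈ 15.0803 million.
ΔM = M₂ − M₁ = 15.0803 − 20.0893 = -5.009 million.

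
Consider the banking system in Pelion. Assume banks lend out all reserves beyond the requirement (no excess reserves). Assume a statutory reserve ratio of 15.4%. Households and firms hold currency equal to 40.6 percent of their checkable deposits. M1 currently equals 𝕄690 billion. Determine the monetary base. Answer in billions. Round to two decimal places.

The money multiplier is m = (1 + c) / (rr + c) = (1 + 0.406) / (0.154 + 0.406) ≈ 2.510714.
MB = M / m = 690 / 2.510714 ≈ 274.8222 billion.

𝕄274.82 billion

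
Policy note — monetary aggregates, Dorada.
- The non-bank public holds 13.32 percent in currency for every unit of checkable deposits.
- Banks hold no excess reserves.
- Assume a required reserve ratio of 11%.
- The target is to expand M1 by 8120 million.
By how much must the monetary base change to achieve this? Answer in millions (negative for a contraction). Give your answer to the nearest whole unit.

1743 million

The money multiplier is m = (1 + c) / (rr + c) = (1 + 0.1332) / (0.11 + 0.1332) ≈ 4.65954.
ΔMB = ΔM / m = (+8120) / 4.65954 ≈ 1742.6613 million.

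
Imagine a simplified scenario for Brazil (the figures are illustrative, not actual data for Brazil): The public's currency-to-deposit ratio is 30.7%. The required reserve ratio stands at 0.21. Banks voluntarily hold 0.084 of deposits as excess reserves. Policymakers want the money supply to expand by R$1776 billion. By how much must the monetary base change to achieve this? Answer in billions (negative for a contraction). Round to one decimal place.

The money multiplier is m = (1 + c) / (rr + e + c) = (1 + 0.307) / (0.21 + 0.084 + 0.307) ≈ 2.174709.
ΔMB = ΔM / m = (+1776) / 2.174709 ≈ 816.661 billion.

R$816.7 billion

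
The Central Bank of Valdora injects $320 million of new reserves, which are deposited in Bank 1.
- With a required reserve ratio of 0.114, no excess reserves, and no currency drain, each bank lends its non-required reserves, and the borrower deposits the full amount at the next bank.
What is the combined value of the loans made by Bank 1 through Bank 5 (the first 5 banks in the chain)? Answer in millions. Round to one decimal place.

$1129.2 million

Bank i lends (1 − rr)^i of the original deposit: Bank 1 lends 320·0.8860 = 283.5200, Bank 2 lends 320·0.8860² ≈ 251.1987, and so on.
Summing a geometric series: total = 320·[0.8860·(1 − 0.8860^5) / (1 − 0.8860)] ≈ 1129.1811 million.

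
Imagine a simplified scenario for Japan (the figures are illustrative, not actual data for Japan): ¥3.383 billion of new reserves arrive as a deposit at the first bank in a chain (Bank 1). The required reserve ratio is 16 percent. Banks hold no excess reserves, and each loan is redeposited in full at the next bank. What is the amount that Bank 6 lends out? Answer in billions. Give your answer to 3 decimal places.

Each bank lends a fraction (1 − rr) = 0.8400 of the deposit it receives, so Bank 6 receives 3.383·0.8400^5 and lends 3.383·0.8400^6 ≈ 1.1884 billion.

¥1.188 billion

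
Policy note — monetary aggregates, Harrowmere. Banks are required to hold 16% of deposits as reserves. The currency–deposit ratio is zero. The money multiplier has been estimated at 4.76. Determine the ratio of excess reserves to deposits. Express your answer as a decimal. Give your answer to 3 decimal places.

0.050

Using m = 4.76. Since m = (1 + c)/(c + rr + e), the denominator satisfies c + rr + e = (1 + c)/m = (1 + 0) / 4.76 ≈ 0.210084.
With c = 0 and rr = 0.16, the ratio of excess reserves to deposits is 0.210084 − 0 − 0.16 = 0.050084.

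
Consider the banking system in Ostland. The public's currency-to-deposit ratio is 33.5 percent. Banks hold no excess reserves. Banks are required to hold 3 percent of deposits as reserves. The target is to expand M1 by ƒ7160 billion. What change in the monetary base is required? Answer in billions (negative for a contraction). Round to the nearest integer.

The money multiplier is m = (1 + c) / (rr + c) = (1 + 0.335) / (0.03 + 0.335) ≈ 3.65753.
ΔMB = ΔM / m = (+7160) / 3.65753 ≈ 1957.6053 billion.

ƒ1958 billion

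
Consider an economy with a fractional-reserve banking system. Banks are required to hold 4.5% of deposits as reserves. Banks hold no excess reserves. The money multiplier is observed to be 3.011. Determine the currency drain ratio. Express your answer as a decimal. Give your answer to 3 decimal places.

0.430

Using m = 3.011. From m = (1 + c)/(c + rr + e), rearranging gives 1 + c = m·(c + rr + e), so c·(1 − m) = m·(rr + e) − 1.
Hence c = [m·(rr + e) − 1]/(1 − m) = [3.011 × (0.045 + 0) − 1] / (1 − 3.011) ≈ 0.429888.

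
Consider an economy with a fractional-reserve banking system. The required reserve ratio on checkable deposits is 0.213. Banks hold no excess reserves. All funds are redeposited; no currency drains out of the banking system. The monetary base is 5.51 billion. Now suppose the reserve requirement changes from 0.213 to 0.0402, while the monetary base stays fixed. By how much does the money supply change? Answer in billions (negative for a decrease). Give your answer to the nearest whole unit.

Initially m₁ = 1 / (0.213) ≈ 4.6948, so M₁ = 4.6948 × 5.51 ≈ 25.8683 billion.
After the change m₂ = 1 / (0.0402) ≈ 24.8756, so M₂ = 24.8756 × 5.51 ≈ 137.0646 billion.
ΔM = M₂ − M₁ = 137.0646 − 25.8683 = 111.1963 billion.

111 billion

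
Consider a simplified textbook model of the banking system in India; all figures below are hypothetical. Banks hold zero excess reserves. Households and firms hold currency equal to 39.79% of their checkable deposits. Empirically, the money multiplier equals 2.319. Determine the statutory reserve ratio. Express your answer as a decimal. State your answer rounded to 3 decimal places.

0.205

Using m = 2.319. Since m = (1 + c)/(c + rr + e), the denominator satisfies c + rr + e = (1 + c)/m = (1 + 0.3979) / 2.319 ≈ 0.602803.
With c = 0.3979 and e = 0, the statutory reserve ratio is 0.602803 − 0.3979 − 0 = 0.204903.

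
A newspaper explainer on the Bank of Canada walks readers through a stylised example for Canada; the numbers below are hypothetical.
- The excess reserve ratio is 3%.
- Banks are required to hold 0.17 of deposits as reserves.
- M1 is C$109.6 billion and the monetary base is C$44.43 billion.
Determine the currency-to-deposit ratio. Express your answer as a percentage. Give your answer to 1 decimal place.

34.5%

Using m = M/MB = 109.6/44.43 ≈ 2.466802. From m = (1 + c)/(c + rr + e), rearranging gives 1 + c = m·(c + rr + e), so c·(1 − m) = m·(rr + e) − 1.
Hence c = [m·(rr + e) − 1]/(1 − m) = [2.466802 × (0.17 + 0.03) − 1] / (1 − 2.466802) ≈ 0.345404.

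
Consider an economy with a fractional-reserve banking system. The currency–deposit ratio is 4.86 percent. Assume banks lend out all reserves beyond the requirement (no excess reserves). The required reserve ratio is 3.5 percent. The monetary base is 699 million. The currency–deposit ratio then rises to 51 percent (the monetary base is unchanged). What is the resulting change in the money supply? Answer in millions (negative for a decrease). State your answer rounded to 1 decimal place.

-6830.9 million

Initially m₁ = (1 + 0.0486) / (0.035 + 0.0486) ≈ 12.54306, so M₁ = 12.54306 × 699 ≈ 8767.5989 million.
After the change m₂ = (1 + 0.51) / (0.035 + 0.51) ≈ 2.77064, so M₂ = 2.77064 × 699 ≈ 1936.6774 million.
ΔM = M₂ − M₁ = 1936.6774 − 8767.5989 = -6830.9215 million.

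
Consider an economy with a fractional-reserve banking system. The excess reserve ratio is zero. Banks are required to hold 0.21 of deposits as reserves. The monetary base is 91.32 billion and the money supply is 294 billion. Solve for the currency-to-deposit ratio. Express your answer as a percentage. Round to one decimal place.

Using m = M/MB = 294/91.32 ≈ 3.219448. From m = (1 + c)/(c + rr + e), rearranging gives 1 + c = m·(c + rr + e), so c·(1 − m) = m·(rr + e) − 1.
Hence c = [m·(rr + e) − 1]/(1 − m) = [3.219448 × (0.21 + 0) − 1] / (1 − 3.219448) ≈ 0.145944.

14.6%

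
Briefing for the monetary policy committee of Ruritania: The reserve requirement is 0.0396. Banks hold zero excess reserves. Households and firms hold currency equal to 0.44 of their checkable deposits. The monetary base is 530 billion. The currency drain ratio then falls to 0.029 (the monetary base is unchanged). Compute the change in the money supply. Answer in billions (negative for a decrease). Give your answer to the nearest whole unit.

Initially m₁ = (1 + 0.44) / (0.0396 + 0.44) ≈ 3.0025, so M₁ = 3.0025 × 530 = 1591.325 billion.
After the change m₂ = (1 + 0.029) / (0.0396 + 0.029) = 15, so M₂ = 15 × 530 = 7950 billion.
ΔM = M₂ − M₁ = 7950 − 1591.325 = 6358.675 billion.

6359 billion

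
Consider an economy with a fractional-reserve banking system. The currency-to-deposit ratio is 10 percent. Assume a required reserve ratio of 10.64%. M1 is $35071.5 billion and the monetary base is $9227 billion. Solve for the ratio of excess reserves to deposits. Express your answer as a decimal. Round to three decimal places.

Using m = M/MB = 35071.5/9227 ≈ 3.800965. Since m = (1 + c)/(c + rr + e), the denominator satisfies c + rr + e = (1 + c)/m = (1 + 0.1) / 3.800965 ≈ 0.289400.
With c = 0.1 and rr = 0.1064, the ratio of excess reserves to deposits is 0.289400 − 0.1 − 0.1064 = 0.083.

0.083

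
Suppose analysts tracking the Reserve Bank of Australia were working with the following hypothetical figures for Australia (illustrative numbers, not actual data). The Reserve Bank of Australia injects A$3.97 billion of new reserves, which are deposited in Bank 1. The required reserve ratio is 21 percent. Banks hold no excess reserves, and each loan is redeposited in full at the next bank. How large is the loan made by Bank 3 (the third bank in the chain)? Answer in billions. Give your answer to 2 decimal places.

A$1.96 billion

Each bank lends a fraction (1 − rr) = 0.7900 of the deposit it receives, so Bank 3 receives 3.97·0.7900^2 and lends 3.97·0.7900^3 ≈ 1.9574 billion.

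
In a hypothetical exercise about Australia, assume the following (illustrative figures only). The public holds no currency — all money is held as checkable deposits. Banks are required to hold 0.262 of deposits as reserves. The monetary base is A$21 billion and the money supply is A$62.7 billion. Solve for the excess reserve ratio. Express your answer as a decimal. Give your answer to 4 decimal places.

Using m = M/MB = 62.7/21 ≈ 2.985714. Since m = (1 + c)/(c + rr + e), the denominator satisfies c + rr + e = (1 + c)/m = (1 + 0) / 2.985714 ≈ 0.334928.
With c = 0 and rr = 0.262, the excess reserve ratio is 0.334928 − 0 − 0.262 = 0.072928.

0.0729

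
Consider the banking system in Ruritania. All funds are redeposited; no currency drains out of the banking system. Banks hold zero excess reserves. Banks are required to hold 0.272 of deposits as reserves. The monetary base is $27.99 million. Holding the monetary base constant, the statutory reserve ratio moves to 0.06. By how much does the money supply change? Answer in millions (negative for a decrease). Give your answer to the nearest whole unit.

$364 million

Initially m₁ = 1 / (0.272) ≈ 3.6765, so M₁ = 3.6765 × 27.99 ≈ 102.9052 million.
After the change m₂ = 1 / (0.06) ≈ 16.6667, so M₂ = 16.6667 × 27.99 ≈ 466.5009 million.
ΔM = M₂ − M₁ = 466.5009 − 102.9052 = 363.5957 million.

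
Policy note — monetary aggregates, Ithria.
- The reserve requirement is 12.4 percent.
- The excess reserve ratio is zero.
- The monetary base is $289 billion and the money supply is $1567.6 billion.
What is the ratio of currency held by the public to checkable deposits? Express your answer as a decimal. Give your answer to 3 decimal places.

Using m = M/MB = 1567.6/289 ≈ 5.424221. From m = (1 + c)/(c + rr + e), rearranging gives 1 + c = m·(c + rr + e), so c·(1 − m) = m·(rr + e) − 1.
Hence c = [m·(rr + e) − 1]/(1 − m) = [5.424221 × (0.124 + 0) − 1] / (1 − 5.424221) ≈ 0.074001.

0.074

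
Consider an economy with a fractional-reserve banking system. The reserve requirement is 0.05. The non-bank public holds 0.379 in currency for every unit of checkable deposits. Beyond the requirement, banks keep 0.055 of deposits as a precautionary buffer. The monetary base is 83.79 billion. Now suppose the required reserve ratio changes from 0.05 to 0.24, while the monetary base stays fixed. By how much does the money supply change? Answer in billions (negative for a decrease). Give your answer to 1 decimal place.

-67.3 billion

Initially m₁ = (1 + 0.379) / (0.05 + 0.055 + 0.379) ≈ 2.8492, so M₁ = 2.8492 × 83.79 ≈ 238.7345 billion.
After the change m₂ = (1 + 0.379) / (0.24 + 0.055 + 0.379) ≈ 2.0460, so M₂ = 2.0460 × 83.79 ≈ 171.4343 billion.
ΔM = M₂ − M₁ = 171.4343 − 238.7345 = -67.3002 billion.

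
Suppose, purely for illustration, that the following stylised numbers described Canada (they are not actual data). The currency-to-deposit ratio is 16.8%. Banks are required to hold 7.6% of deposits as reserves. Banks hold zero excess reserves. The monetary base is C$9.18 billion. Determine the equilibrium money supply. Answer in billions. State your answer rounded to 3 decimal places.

The money multiplier is m = (1 + c) / (rr + c) = (1 + 0.168) / (0.076 + 0.168) ≈ 4.78689.
So M = m × MB = 4.78689 × 9.18 ≈ 43.9437 billion.

C$43.944 billion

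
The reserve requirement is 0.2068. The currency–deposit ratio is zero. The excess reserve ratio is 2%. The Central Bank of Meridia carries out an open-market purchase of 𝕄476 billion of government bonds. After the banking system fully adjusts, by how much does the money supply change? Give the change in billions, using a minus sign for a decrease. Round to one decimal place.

𝕄2098.8 billion

The money multiplier is m = 1 / (rr + e) = 1 / (0.2068 + 0.02) ≈ 4.40917.
The purchase adds 476 billion of base, so ΔM = m × ΔMB = 4.40917 × (+476) ≈ 2098.7649 billion.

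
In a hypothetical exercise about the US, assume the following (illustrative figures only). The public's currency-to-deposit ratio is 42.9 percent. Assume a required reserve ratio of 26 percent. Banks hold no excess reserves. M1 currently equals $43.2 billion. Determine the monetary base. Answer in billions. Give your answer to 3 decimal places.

The money multiplier is m = (1 + c) / (rr + c) = (1 + 0.429) / (0.26 + 0.429) ≈ 2.074020.
MB = M / m = 43.2 / 2.074020 ≈ 20.8291 billion.

$20.829 billion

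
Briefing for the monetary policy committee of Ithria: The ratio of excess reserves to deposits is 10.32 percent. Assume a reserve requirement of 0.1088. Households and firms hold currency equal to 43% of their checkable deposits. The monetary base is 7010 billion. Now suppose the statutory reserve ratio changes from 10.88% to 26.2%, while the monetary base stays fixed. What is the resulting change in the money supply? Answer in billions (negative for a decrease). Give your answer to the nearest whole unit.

Initially m₁ = (1 + 0.43) / (0.1088 + 0.1032 + 0.43) ≈ 2.22741, so M₁ = 2.22741 × 7010 = 15614.1441 billion.
After the change m₂ = (1 + 0.43) / (0.262 + 0.1032 + 0.43) ≈ 1.79829, so M₂ = 1.79829 × 7010 = 12606.0129 billion.
ΔM = M₂ − M₁ = 12606.0129 − 15614.1441 = -3008.1312 billion.

-3008 billion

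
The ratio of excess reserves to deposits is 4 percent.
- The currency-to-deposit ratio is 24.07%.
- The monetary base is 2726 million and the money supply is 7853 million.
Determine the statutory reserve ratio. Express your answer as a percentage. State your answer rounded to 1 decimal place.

15.0%

Using m = M/MB = 7853/2726 ≈ 2.880778. Since m = (1 + c)/(c + rr + e), the denominator satisfies c + rr + e = (1 + c)/m = (1 + 0.2407) / 2.880778 ≈ 0.430682.
With c = 0.2407 and e = 0.04, the statutory reserve ratio is 0.430682 − 0.2407 − 0.04 = 0.149982.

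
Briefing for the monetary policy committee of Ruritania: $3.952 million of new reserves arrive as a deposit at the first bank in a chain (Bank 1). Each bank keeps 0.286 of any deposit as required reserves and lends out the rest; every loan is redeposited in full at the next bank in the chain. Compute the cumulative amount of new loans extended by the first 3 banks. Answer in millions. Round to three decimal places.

$6.275 million

Bank i lends (1 − rr)^i of the original deposit: Bank 1 lends 3.952·0.7140 ≈ 2.8217, Bank 2 lends 3.952·0.7140² ≈ 2.0147, and so on.
Summing a geometric series: total = 3.952·[0.7140·(1 − 0.7140^3) / (1 − 0.7140)] ≈ 6.2749 million.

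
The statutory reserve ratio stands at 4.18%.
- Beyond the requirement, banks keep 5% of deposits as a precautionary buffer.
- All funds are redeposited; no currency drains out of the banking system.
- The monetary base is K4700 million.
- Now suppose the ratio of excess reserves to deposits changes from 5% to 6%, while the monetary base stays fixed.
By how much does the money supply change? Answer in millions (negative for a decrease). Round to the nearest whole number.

-5029 million

Initially m₁ = 1 / (0.0418 + 0.05) ≈ 10.89325, so M₁ = 10.89325 × 4700 = 51198.275 million.
After the change m₂ = 1 / (0.0418 + 0.06) ≈ 9.82318, so M₂ = 9.82318 × 4700 = 46168.946 million.
ΔM = M₂ − M₁ = 46168.946 − 51198.275 = -5029.329 million.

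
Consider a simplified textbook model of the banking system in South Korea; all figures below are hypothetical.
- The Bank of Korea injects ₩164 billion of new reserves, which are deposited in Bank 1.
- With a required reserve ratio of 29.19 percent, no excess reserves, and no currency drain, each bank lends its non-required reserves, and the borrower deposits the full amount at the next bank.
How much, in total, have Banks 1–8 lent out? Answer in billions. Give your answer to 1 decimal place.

₩372.7 billion

Bank i lends (1 − rr)^i of the original deposit: Bank 1 lends 164·0.7081 = 116.1284, Bank 2 lends 164·0.7081² ≈ 82.2305, and so on.
Summing a geometric series: total = 164·[0.7081·(1 − 0.7081^8) / (1 − 0.7081)] ≈ 372.6907 billion.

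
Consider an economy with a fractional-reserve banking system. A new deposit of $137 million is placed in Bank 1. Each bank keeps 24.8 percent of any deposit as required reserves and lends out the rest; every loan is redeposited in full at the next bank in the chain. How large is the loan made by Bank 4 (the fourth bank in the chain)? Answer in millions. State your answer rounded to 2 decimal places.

Each bank lends a fraction (1 − rr) = 0.7520 of the deposit it receives, so Bank 4 receives 137·0.7520^3 and lends 137·0.7520^4 ≈ 43.8119 million.

$43.81 million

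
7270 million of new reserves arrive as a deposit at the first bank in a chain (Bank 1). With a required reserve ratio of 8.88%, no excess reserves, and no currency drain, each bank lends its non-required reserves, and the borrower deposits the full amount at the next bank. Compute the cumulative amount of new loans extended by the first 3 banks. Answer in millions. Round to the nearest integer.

Bank i lends (1 − rr)^i of the original deposit: Bank 1 lends 7270·0.9112 = 6624.4240, Bank 2 lends 7270·0.9112² ≈ 6036.1751, and so on.
Summing a geometric series: total = 7270·[0.9112·(1 − 0.9112^3) / (1 − 0.9112)] ≈ 18160.7619 million.

18161 million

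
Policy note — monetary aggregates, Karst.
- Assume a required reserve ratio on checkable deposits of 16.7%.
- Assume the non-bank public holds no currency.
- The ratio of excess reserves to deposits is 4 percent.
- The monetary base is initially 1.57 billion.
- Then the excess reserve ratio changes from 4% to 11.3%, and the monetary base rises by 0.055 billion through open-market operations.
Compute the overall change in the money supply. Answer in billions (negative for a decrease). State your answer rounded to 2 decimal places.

Before: m₁ = 1 / (0.167 + 0.04) ≈ 4.8309, MB₁ = 1.57, so M₁ = 4.8309 × 1.57 ≈ 7.5845 billion.
After: m₂ = 1 / (0.167 + 0.113) ≈ 3.5714, MB₂ = 1.57 + 0.055 = 1.625, so M₂ = 3.5714 × 1.625 ≈ 5.8035 billion.
ΔM = M₂ − M₁ = 5.8035 − 7.5845 = -1.781 billion.

-1.78 billion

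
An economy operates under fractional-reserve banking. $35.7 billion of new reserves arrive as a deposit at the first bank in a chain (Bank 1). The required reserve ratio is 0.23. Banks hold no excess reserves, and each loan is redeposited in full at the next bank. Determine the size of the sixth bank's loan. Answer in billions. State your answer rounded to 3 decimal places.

Each bank lends a fraction (1 − rr) = 0.7700 of the deposit it receives, so Bank 6 receives 35.7·0.7700^5 and lends 35.7·0.7700^6 ≈ 7.4407 billion.

$7.441 billion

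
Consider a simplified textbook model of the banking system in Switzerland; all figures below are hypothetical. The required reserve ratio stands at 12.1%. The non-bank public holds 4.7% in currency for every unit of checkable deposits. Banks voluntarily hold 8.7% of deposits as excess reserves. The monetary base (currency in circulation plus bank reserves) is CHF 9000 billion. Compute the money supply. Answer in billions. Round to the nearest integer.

CHF 36953 billion

The money multiplier is m = (1 + c) / (rr + e + c) = (1 + 0.047) / (0.121 + 0.087 + 0.047) ≈ 4.10588.
So M = m × MB = 4.10588 × 9000 = 36952.92 billion.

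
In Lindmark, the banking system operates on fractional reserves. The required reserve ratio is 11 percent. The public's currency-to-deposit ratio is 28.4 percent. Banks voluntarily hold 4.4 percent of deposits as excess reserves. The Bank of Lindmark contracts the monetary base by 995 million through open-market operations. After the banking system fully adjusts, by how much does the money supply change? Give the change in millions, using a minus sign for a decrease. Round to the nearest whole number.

-2917 million

The money multiplier is m = (1 + c) / (rr + e + c) = (1 + 0.284) / (0.11 + 0.044 + 0.284) ≈ 2.9315.
The sale removes 995 million of base, so ΔM = m × ΔMB = 2.9315 × (−995) = -2916.8425 million.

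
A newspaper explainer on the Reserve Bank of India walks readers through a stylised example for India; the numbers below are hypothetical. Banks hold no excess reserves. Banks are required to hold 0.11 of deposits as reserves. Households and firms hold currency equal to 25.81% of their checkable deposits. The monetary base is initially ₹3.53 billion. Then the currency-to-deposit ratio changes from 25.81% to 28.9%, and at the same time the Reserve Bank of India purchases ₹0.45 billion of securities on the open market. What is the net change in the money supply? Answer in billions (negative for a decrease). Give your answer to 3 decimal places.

Before: m₁ = (1 + 0.2581) / (0.11 + 0.2581) ≈ 3.41782, MB₁ = 3.53, so M₁ = 3.41782 × 3.53 ≈ 12.0649 billion.
After: m₂ = (1 + 0.289) / (0.11 + 0.289) ≈ 3.23058, MB₂ = 3.53 + 0.45 = 3.98, so M₂ = 3.23058 × 3.98 ≈ 12.8577 billion.
ΔM = M₂ − M₁ = 12.8577 − 12.0649 = 0.7928 billion.

₹0.793 billion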